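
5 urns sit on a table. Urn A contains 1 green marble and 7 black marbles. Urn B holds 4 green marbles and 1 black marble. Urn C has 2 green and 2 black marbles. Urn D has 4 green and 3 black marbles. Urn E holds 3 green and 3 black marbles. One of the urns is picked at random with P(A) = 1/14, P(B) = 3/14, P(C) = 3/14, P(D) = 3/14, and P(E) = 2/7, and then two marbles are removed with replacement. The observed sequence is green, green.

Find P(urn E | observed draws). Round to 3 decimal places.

For each hypothesis, P(data | H) works out to: P(data | urn A) = (1/8)(1/8) = 0.015625; P(data | urn B) = (4/5)(4/5) = 0.64; P(data | urn C) = (2/4)(2/4) = 0.25; P(data | urn D) = (4/7)(4/7) = 0.32653; P(data | urn E) = (3/6)(3/6) = 0.25.
The prior-weighted likelihoods are 1/14 · 0.015625 = 0.0011161, 3/14 · 0.64 = 0.13714, 3/14 · 0.25 = 0.053571, 3/14 · 0.32653 = 0.069971, 2/7 · 0.25 = 0.071429; summing to 0.33323.
Therefore the posterior P(urn E | data) = (0.071429) / (0.33323) = 0.21435.

0.214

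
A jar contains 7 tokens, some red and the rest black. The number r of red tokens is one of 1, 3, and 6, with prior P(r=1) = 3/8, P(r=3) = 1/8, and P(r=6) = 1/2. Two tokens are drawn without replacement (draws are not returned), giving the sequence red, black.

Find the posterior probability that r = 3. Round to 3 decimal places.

0.222

Compute the likelihood of the observed sequence for each case: P(data | r = 1) = (1/7)(6/6) = 1/7; P(data | r = 3) = (3/7)(4/6) = 2/7; P(data | r = 6) = (6/7)(1/6) = 1/7.
The prior-weighted likelihoods are 3/8 · 1/7 = 3/56, 1/8 · 2/7 = 1/28, 1/2 · 1/7 = 1/14; summing to 9/56.
By Bayes' rule, P(r = 3 | data) = (1/28) / (9/56) = 2/9.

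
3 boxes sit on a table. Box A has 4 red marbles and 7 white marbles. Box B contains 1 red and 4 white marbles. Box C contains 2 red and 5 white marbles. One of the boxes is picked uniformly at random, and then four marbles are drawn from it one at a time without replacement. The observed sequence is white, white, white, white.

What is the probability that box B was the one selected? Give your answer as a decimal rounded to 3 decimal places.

The likelihood of the observed sequence under each hypothesis: P(data | box A) = (7/11)(6/10)(5/9)(4/8) = 0.10606; P(data | box B) = (4/5)(3/4)(2/3)(1/2) = 0.2; P(data | box C) = (5/7)(4/6)(3/5)(2/4) = 0.14286.
Multiplying each by its prior: 1/3 · 0.10606 = 0.035354, 1/3 · 0.2 = 0.066667, 1/3 · 0.14286 = 0.047619; summing to 0.14964.
Therefore the posterior P(box B | data) = (0.066667) / (0.14964) = 0.44552.

0.446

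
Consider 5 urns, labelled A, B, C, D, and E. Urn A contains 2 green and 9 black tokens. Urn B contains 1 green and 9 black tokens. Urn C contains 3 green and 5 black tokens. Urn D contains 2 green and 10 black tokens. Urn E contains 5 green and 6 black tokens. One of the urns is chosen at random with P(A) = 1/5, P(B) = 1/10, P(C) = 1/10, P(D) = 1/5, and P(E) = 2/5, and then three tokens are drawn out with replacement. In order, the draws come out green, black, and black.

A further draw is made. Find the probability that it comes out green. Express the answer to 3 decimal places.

The likelihood of the observed sequence under each hypothesis: P(data | urn A) = (2/11)(9/11)(9/11) = 0.12171; P(data | urn B) = (1/10)(9/10)(9/10) = 0.081; P(data | urn C) = (3/8)(5/8)(5/8) = 0.14648; P(data | urn D) = (2/12)(10/12)(10/12) = 0.11574; P(data | urn E) = (5/11)(6/11)(6/11) = 0.13524.
Weighting by the prior gives 1/5 · 0.12171 = 0.024343, 1/10 · 0.081 = 0.0081, 1/10 · 0.14648 = 0.014648, 1/5 · 0.11574 = 0.023148, 2/5 · 0.13524 = 0.054095; with total 0.12433.
Dividing through by the total gives posterior P(urn A | data) = 0.19578, P(urn B | data) = 0.065147, P(urn C | data) = 0.11782, P(urn D | data) = 0.18618, P(urn E | data) = 0.43508.
Averaging over the posterior, P(green next | data) = (2/11)(0.19578) + (1/10)(0.065147) + (3/8)(0.11782) + (1/6)(0.18618) + (5/11)(0.43508) = 0.31508.

0.315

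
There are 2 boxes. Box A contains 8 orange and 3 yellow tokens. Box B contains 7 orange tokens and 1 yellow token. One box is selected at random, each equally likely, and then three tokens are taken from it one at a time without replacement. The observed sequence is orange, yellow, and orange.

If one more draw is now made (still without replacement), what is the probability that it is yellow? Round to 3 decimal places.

0.144

The likelihood of the observed sequence under each hypothesis: P(data | box A) = (8/11)(3/10)(7/9) = 0.1697; P(data | box B) = (7/8)(1/7)(6/6) = 0.125.
The prior-weighted likelihoods are 1/2 · 0.1697 = 0.084848, 1/2 · 0.125 = 0.0625; summing to 0.14735.
Normalising, the posterior is P(box A | data) = 0.57584, P(box B | data) = 0.42416.
The predictive probability is P(yellow next | data) = (1/4)(0.57584) + (0)(0.42416) = 0.14396.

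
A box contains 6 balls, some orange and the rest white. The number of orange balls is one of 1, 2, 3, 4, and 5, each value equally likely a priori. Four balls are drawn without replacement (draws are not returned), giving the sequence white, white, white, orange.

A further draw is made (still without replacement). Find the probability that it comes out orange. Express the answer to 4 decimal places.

0.3333

Under each hypothesis, the probability of the observed sequence is: P(data | r = 1) = (5/6)(4/5)(3/4)(1/3) = 1/6; P(data | r = 2) = (4/6)(3/5)(2/4)(2/3) = 2/15; P(data | r = 3) = (3/6)(2/5)(1/4)(3/3) = 1/20; P(data | r = 4) = (2/6)(1/5)(0/4) = 0; P(data | r = 5) = (1/6)(0/5) = 0.
Multiplying each by its prior: 1/5 · 1/6 = 1/30, 1/5 · 2/15 = 2/75, 1/5 · 1/20 = 1/100, 1/5 · 0 = 0, 1/5 · 0 = 0; these sum to 7/100.
The posterior is then P(r = 1 | data) = 10/21, P(r = 2 | data) = 8/21, P(r = 3 | data) = 1/7, P(r = 4 | data) = 0, P(r = 5 | data) = 0.
The predictive probability is P(orange next | data) = (0)(10/21) + (1/2)(8/21) + (1)(1/7) = 1/3.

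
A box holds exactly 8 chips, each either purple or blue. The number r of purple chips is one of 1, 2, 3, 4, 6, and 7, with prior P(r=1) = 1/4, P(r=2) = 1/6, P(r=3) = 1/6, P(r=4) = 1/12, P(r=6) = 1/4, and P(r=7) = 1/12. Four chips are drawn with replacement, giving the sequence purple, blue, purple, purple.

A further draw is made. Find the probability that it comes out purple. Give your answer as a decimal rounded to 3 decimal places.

For each hypothesis, P(data | H) works out to: P(data | r = 1) = (1/8)(7/8)(1/8)(1/8) = 0.001709; P(data | r = 2) = (2/8)(6/8)(2/8)(2/8) = 0.011719; P(data | r = 3) = (3/8)(5/8)(3/8)(3/8) = 0.032959; P(data | r = 4) = (4/8)(4/8)(4/8)(4/8) = 0.0625; P(data | r = 6) = (6/8)(2/8)(6/8)(6/8) = 0.10547; P(data | r = 7) = (7/8)(1/8)(7/8)(7/8) = 0.08374.
Multiplying each by its prior: 1/4 · 0.001709 = 0.00042725, 1/6 · 0.011719 = 0.0019531, 1/6 · 0.032959 = 0.0054932, 1/12 · 0.0625 = 0.0052083, 1/4 · 0.10547 = 0.026367, 1/12 · 0.08374 = 0.0069784; with total 0.046427.
Normalising, the posterior is P(r = 1 | data) = 0.0092025, P(r = 2 | data) = 0.042068, P(r = 3 | data) = 0.11832, P(r = 4 | data) = 0.11218, P(r = 6 | data) = 0.56792, P(r = 7 | data) = 0.15031.
Averaging over the posterior, P(purple next | data) = (1/8)(0.0092025) + (1/4)(0.042068) + (3/8)(0.11832) + (1/2)(0.11218) + (3/4)(0.56792) + (7/8)(0.15031) = 0.66959.

0.670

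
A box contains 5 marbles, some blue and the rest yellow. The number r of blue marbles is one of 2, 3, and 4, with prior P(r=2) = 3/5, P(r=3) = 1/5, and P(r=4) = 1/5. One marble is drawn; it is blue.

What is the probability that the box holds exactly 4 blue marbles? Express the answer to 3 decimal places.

For each hypothesis, P(data | H) works out to: P(data | r = 2) = (2/5) = 2/5; P(data | r = 3) = (3/5) = 3/5; P(data | r = 4) = (4/5) = 4/5.
Multiplying each by its prior: 3/5 · 2/5 = 6/25, 1/5 · 3/5 = 3/25, 1/5 · 4/5 = 4/25; summing to 13/25.
By Bayes' rule, P(r = 4 | data) = (4/25) / (13/25) = 4/13.

0.308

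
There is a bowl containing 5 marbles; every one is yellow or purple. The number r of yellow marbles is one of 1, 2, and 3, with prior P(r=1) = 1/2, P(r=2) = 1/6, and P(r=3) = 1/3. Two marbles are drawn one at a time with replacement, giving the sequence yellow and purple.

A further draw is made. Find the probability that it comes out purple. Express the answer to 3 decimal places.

0.600

Compute the likelihood of the observed sequence for each case: P(data | r = 1) = (1/5)(4/5) = 4/25; P(data | r = 2) = (2/5)(3/5) = 6/25; P(data | r = 3) = (3/5)(2/5) = 6/25.
Weighting by the prior gives 1/2 · 4/25 = 2/25, 1/6 · 6/25 = 1/25, 1/3 · 6/25 = 2/25; with total 1/5.
Normalising, the posterior is P(r = 1 | data) = 2/5, P(r = 2 | data) = 1/5, P(r = 3 | data) = 2/5.
So P(purple next | data) = Σ P(purple next | H) P(H | data) = (4/5)(2/5) + (3/5)(1/5) + (2/5)(2/5) = 3/5.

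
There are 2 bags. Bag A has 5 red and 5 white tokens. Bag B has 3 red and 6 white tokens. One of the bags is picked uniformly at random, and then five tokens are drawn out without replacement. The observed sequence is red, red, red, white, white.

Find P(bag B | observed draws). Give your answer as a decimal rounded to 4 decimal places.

Compute the likelihood of the observed sequence for each case: P(data | bag A) = (5/10)(4/9)(3/8)(5/7)(4/6) = 5/126; P(data | bag B) = (3/9)(2/8)(1/7)(6/6)(5/5) = 1/84.
Weighting by the prior gives 1/2 · 5/126 = 5/252, 1/2 · 1/84 = 1/168; with total 13/504.
Hence P(bag B | data) = (1/168) / (13/504) = 3/13.

0.2308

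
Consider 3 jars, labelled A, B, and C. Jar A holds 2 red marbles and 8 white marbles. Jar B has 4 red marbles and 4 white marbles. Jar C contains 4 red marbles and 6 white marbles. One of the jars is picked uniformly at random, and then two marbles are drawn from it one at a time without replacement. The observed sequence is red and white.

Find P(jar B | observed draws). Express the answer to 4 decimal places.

The likelihood of the observed sequence under each hypothesis: P(data | jar A) = (2/10)(8/9) = 8/45; P(data | jar B) = (4/8)(4/7) = 2/7; P(data | jar C) = (4/10)(6/9) = 4/15.
Multiplying each by its prior: 1/3 · 8/45 = 8/135, 1/3 · 2/7 = 2/21, 1/3 · 4/15 = 4/45; with total 46/189.
By Bayes' rule, P(jar B | data) = (2/21) / (46/189) = 9/23.

0.3913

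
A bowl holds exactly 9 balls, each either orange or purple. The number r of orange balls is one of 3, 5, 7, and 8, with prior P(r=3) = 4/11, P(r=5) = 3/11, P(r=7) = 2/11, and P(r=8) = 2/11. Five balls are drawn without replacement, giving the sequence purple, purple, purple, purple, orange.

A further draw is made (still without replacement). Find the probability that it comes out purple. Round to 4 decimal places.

Compute the likelihood of the observed sequence for each case: P(data | r = 3) = (6/9)(5/8)(4/7)(3/6)(3/5) = 1/14; P(data | r = 5) = (4/9)(3/8)(2/7)(1/6)(5/5) = 1/126; P(data | r = 7) = (2/9)(1/8)(0/7) = 0; P(data | r = 8) = (1/9)(0/8) = 0.
The prior-weighted likelihoods are 4/11 · 1/14 = 2/77, 3/11 · 1/126 = 1/462, 2/11 · 0 = 0, 2/11 · 0 = 0; summing to 13/462.
The posterior is then P(r = 3 | data) = 12/13, P(r = 5 | data) = 1/13, P(r = 7 | data) = 0, P(r = 8 | data) = 0.
So P(purple next | data) = Σ P(purple next | H) P(H | data) = (1/2)(12/13) + (0)(1/13) = 6/13.

0.4615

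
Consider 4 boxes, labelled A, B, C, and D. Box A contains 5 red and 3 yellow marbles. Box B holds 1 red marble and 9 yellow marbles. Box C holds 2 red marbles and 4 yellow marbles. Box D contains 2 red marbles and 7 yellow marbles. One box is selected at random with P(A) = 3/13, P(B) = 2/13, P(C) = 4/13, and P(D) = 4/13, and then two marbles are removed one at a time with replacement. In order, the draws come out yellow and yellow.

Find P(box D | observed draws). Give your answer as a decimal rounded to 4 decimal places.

Under each hypothesis, the probability of the observed sequence is: P(data | box A) = (3/8)(3/8) = 0.14062; P(data | box B) = (9/10)(9/10) = 0.81; P(data | box C) = (4/6)(4/6) = 0.44444; P(data | box D) = (7/9)(7/9) = 0.60494.
The prior-weighted likelihoods are 3/13 · 0.14062 = 0.032452, 2/13 · 0.81 = 0.12462, 4/13 · 0.44444 = 0.13675, 4/13 · 0.60494 = 0.18613; summing to 0.47995.
So P(box D | data) = (0.18613) / (0.47995) = 0.38782.

0.3878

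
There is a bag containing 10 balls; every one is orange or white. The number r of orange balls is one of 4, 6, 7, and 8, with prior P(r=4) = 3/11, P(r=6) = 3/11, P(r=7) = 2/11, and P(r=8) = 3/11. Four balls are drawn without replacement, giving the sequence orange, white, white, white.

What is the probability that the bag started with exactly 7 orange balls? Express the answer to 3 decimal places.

Under each hypothesis, the probability of the observed sequence is: P(data | r = 4) = (4/10)(6/9)(5/8)(4/7) = 0.095238; P(data | r = 6) = (6/10)(4/9)(3/8)(2/7) = 0.028571; P(data | r = 7) = (7/10)(3/9)(2/8)(1/7) = 0.0083333; P(data | r = 8) = (8/10)(2/9)(1/8)(0/7) = 0.
Multiplying each by its prior: 3/11 · 0.095238 = 0.025974, 3/11 · 0.028571 = 0.0077922, 2/11 · 0.0083333 = 0.0015152, 3/11 · 0 = 0; these sum to 0.035281.
Hence P(r = 7 | data) = (0.0015152) / (0.035281) = 0.042945.

0.043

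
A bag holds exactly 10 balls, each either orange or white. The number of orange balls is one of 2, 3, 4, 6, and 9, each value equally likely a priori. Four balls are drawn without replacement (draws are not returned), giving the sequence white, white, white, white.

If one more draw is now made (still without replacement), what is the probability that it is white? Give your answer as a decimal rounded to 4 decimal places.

Compute the likelihood of the observed sequence for each case: P(data | r = 2) = (8/10)(7/9)(6/8)(5/7) = 0.33333; P(data | r = 3) = (7/10)(6/9)(5/8)(4/7) = 0.16667; P(data | r = 4) = (6/10)(5/9)(4/8)(3/7) = 0.071429; P(data | r = 6) = (4/10)(3/9)(2/8)(1/7) = 0.0047619; P(data | r = 9) = (1/10)(0/9) = 0.
Multiplying each by its prior: 1/5 · 0.33333 = 0.066667, 1/5 · 0.16667 = 0.033333, 1/5 · 0.071429 = 0.014286, 1/5 · 0.0047619 = 0.00095238, 1/5 · 0 = 0; with total 0.11524.
Normalising, the posterior is P(r = 2 | data) = 0.57851, P(r = 3 | data) = 0.28926, P(r = 4 | data) = 0.12397, P(r = 6 | data) = 0.0082645, P(r = 9 | data) = 0.
Averaging over the posterior, P(white next | data) = (2/3)(0.57851) + (1/2)(0.28926) + (1/3)(0.12397) + (0)(0.0082645) = 0.57163.

0.5716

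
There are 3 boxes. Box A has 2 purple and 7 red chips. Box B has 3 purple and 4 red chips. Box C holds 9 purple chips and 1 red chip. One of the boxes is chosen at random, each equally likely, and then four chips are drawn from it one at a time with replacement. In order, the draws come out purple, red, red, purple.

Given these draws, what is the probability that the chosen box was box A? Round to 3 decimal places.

Under each hypothesis, the probability of the observed sequence is: P(data | box A) = (2/9)(7/9)(7/9)(2/9) = 0.029873; P(data | box B) = (3/7)(4/7)(4/7)(3/7) = 0.059975; P(data | box C) = (9/10)(1/10)(1/10)(9/10) = 0.0081.
Multiplying each by its prior: 1/3 · 0.029873 = 0.0099578, 1/3 · 0.059975 = 0.019992, 1/3 · 0.0081 = 0.0027; summing to 0.03265.
Therefore the posterior P(box A | data) = (0.0099578) / (0.03265) = 0.30499.

0.305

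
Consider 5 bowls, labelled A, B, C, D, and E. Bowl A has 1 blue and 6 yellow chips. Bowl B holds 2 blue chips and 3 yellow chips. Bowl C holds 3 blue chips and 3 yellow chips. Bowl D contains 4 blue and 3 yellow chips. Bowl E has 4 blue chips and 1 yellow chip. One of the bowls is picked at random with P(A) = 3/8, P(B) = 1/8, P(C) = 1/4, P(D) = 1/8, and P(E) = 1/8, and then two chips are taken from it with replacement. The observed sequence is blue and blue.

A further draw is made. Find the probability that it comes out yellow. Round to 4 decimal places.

0.3949

For each hypothesis, P(data | H) works out to: P(data | bowl A) = (1/7)(1/7) = 0.020408; P(data | bowl B) = (2/5)(2/5) = 0.16; P(data | bowl C) = (3/6)(3/6) = 0.25; P(data | bowl D) = (4/7)(4/7) = 0.32653; P(data | bowl E) = (4/5)(4/5) = 0.64.
Weighting by the prior gives 3/8 · 0.020408 = 0.0076531, 1/8 · 0.16 = 0.02, 1/4 · 0.25 = 0.0625, 1/8 · 0.32653 = 0.040816, 1/8 · 0.64 = 0.08; summing to 0.21097.
The posterior is then P(bowl A | data) = 0.036276, P(bowl B | data) = 0.0948, P(bowl C | data) = 0.29625, P(bowl D | data) = 0.19347, P(bowl E | data) = 0.3792.
The predictive probability is P(yellow next | data) = (6/7)(0.036276) + (3/5)(0.0948) + (1/2)(0.29625) + (3/7)(0.19347) + (1/5)(0.3792) = 0.39486.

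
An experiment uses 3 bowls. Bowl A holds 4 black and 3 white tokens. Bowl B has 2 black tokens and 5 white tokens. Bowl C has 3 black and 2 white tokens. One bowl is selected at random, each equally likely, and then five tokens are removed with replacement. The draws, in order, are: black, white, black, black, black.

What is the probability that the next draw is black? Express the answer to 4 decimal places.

0.5726

Compute the likelihood of the observed sequence for each case: P(data | bowl A) = (4/7)(3/7)(4/7)(4/7)(4/7) = 0.045695; P(data | bowl B) = (2/7)(5/7)(2/7)(2/7)(2/7) = 0.0047599; P(data | bowl C) = (3/5)(2/5)(3/5)(3/5)(3/5) = 0.05184.
Weighting by the prior gives 1/3 · 0.045695 = 0.015232, 1/3 · 0.0047599 = 0.0015866, 1/3 · 0.05184 = 0.01728; these sum to 0.034098.
Normalising, the posterior is P(bowl A | data) = 0.4467, P(bowl B | data) = 0.046531, P(bowl C | data) = 0.50677.
Averaging over the posterior, P(black next | data) = (4/7)(0.4467) + (2/7)(0.046531) + (3/5)(0.50677) = 0.57261.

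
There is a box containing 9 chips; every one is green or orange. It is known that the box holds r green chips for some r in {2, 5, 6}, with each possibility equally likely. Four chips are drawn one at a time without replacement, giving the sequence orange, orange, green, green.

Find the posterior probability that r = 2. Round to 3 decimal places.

Compute the likelihood of the observed sequence for each case: P(data | r = 2) = (7/9)(6/8)(2/7)(1/6) = 1/36; P(data | r = 5) = (4/9)(3/8)(5/7)(4/6) = 5/63; P(data | r = 6) = (3/9)(2/8)(6/7)(5/6) = 5/84.
Multiplying each by its prior: 1/3 · 1/36 = 1/108, 1/3 · 5/63 = 5/189, 1/3 · 5/84 = 5/252; summing to 1/18.
By Bayes' rule, P(r = 2 | data) = (1/108) / (1/18) = 1/6.

0.167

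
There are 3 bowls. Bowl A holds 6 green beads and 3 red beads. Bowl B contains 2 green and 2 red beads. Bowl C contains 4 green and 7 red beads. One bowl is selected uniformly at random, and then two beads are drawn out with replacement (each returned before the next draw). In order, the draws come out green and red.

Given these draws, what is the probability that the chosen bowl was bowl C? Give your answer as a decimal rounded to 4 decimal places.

0.3289

The likelihood of the observed sequence under each hypothesis: P(data | bowl A) = (6/9)(3/9) = 0.22222; P(data | bowl B) = (2/4)(2/4) = 0.25; P(data | bowl C) = (4/11)(7/11) = 0.2314.
The prior-weighted likelihoods are 1/3 · 0.22222 = 0.074074, 1/3 · 0.25 = 0.083333, 1/3 · 0.2314 = 0.077135; these sum to 0.23454.
By Bayes' rule, P(bowl C | data) = (0.077135) / (0.23454) = 0.32887.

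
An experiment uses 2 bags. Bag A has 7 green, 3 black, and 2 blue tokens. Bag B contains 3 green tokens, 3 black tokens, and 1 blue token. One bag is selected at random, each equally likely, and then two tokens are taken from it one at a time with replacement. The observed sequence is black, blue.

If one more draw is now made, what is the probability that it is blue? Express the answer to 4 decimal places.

Compute the likelihood of the observed sequence for each case: P(data | bag A) = (3/12)(2/12) = 0.041667; P(data | bag B) = (3/7)(1/7) = 0.061224.
Weighting by the prior gives 1/2 · 0.041667 = 0.020833, 1/2 · 0.061224 = 0.030612; summing to 0.051446.
The posterior is then P(bag A | data) = 0.40496, P(bag B | data) = 0.59504.
The predictive probability is P(blue next | data) = (1/6)(0.40496) + (1/7)(0.59504) = 0.1525.

0.1525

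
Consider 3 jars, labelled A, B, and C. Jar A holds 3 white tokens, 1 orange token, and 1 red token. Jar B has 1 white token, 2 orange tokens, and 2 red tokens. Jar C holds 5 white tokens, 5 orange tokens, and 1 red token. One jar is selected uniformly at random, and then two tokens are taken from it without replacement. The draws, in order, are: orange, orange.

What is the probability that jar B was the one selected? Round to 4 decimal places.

0.3548

The likelihood of the observed sequence under each hypothesis: P(data | jar A) = (1/5)(0/4) = 0; P(data | jar B) = (2/5)(1/4) = 1/10; P(data | jar C) = (5/11)(4/10) = 2/11.
Multiplying each by its prior: 1/3 · 0 = 0, 1/3 · 1/10 = 1/30, 1/3 · 2/11 = 2/33; summing to 31/330.
Hence P(jar B | data) = (1/30) / (31/330) = 11/31.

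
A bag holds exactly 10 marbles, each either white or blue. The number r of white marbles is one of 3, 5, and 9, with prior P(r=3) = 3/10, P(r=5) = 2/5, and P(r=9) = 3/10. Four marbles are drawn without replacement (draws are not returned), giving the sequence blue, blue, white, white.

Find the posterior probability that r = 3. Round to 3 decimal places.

The likelihood of the observed sequence under each hypothesis: P(data | r = 3) = (7/10)(6/9)(3/8)(2/7) = 0.05; P(data | r = 5) = (5/10)(4/9)(5/8)(4/7) = 0.079365; P(data | r = 9) = (1/10)(0/9) = 0.
Weighting by the prior gives 3/10 · 0.05 = 0.015, 2/5 · 0.079365 = 0.031746, 3/10 · 0 = 0; these sum to 0.046746.
By Bayes' rule, P(r = 3 | data) = (0.015) / (0.046746) = 0.32088.

0.321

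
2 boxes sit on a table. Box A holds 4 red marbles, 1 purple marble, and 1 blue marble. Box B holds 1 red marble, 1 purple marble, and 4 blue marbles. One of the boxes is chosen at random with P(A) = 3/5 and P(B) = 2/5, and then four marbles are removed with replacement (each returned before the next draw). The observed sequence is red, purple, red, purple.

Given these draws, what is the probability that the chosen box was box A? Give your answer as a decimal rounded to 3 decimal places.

For each hypothesis, P(data | H) works out to: P(data | box A) = (4/6)(1/6)(4/6)(1/6) = 0.012346; P(data | box B) = (1/6)(1/6)(1/6)(1/6) = 0.0007716.
The prior-weighted likelihoods are 3/5 · 0.012346 = 0.0074074, 2/5 · 0.0007716 = 0.00030864; these sum to 0.007716.
So P(box A | data) = (0.0074074) / (0.007716) = 0.96.

0.960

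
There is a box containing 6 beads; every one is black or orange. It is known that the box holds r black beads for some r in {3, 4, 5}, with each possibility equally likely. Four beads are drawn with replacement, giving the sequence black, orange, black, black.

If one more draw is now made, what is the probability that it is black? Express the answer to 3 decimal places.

0.689

The likelihood of the observed sequence under each hypothesis: P(data | r = 3) = (3/6)(3/6)(3/6)(3/6) = 0.0625; P(data | r = 4) = (4/6)(2/6)(4/6)(4/6) = 0.098765; P(data | r = 5) = (5/6)(1/6)(5/6)(5/6) = 0.096451.
Weighting by the prior gives 1/3 · 0.0625 = 0.020833, 1/3 · 0.098765 = 0.032922, 1/3 · 0.096451 = 0.03215; these sum to 0.085905.
Dividing through by the total gives posterior P(r = 3 | data) = 0.24251, P(r = 4 | data) = 0.38323, P(r = 5 | data) = 0.37425.
So P(black next | data) = Σ P(black next | H) P(H | data) = (1/2)(0.24251) + (2/3)(0.38323) + (5/6)(0.37425) = 0.68862.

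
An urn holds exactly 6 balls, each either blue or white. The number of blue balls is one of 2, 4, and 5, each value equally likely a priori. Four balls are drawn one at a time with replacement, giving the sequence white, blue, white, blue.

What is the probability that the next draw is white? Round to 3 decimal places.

The likelihood of the observed sequence under each hypothesis: P(data | r = 2) = (4/6)(2/6)(4/6)(2/6) = 0.049383; P(data | r = 4) = (2/6)(4/6)(2/6)(4/6) = 0.049383; P(data | r = 5) = (1/6)(5/6)(1/6)(5/6) = 0.01929.
The prior-weighted likelihoods are 1/3 · 0.049383 = 0.016461, 1/3 · 0.049383 = 0.016461, 1/3 · 0.01929 = 0.00643; with total 0.039352.
Normalising, the posterior is P(r = 2 | data) = 0.4183, P(r = 4 | data) = 0.4183, P(r = 5 | data) = 0.1634.
The predictive probability is P(white next | data) = (2/3)(0.4183) + (1/3)(0.4183) + (1/6)(0.1634) = 0.44553.

0.446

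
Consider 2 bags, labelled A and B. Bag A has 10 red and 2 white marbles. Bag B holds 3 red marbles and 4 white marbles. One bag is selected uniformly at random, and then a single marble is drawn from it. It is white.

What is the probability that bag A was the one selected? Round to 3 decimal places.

Under each hypothesis, the probability of this draw is: P(data | bag A) = (2/12) = 1/6; P(data | bag B) = (4/7) = 4/7.
Weighting by the prior gives 1/2 · 1/6 = 1/12, 1/2 · 4/7 = 2/7; summing to 31/84.
By Bayes' rule, P(bag A | data) = (1/12) / (31/84) = 7/31.

0.226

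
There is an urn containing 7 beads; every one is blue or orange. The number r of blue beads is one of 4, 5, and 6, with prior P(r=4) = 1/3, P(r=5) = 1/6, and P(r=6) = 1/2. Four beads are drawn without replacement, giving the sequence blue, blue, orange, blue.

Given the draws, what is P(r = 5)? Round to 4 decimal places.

The likelihood of the observed sequence under each hypothesis: P(data | r = 4) = (4/7)(3/6)(3/5)(2/4) = 3/35; P(data | r = 5) = (5/7)(4/6)(2/5)(3/4) = 1/7; P(data | r = 6) = (6/7)(5/6)(1/5)(4/4) = 1/7.
Weighting by the prior gives 1/3 · 3/35 = 1/35, 1/6 · 1/7 = 1/42, 1/2 · 1/7 = 1/14; these sum to 13/105.
Therefore the posterior P(r = 5 | data) = (1/42) / (13/105) = 5/26.

0.1923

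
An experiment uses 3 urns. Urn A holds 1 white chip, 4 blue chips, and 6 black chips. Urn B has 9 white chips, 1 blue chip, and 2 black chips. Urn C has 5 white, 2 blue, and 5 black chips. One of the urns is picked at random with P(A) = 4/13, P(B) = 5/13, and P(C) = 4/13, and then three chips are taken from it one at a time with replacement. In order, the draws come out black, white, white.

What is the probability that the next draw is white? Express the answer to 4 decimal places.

0.6104

Under each hypothesis, the probability of the observed sequence is: P(data | urn A) = (6/11)(1/11)(1/11) = 0.0045079; P(data | urn B) = (2/12)(9/12)(9/12) = 0.09375; P(data | urn C) = (5/12)(5/12)(5/12) = 0.072338.
The prior-weighted likelihoods are 4/13 · 0.0045079 = 0.001387, 5/13 · 0.09375 = 0.036058, 4/13 · 0.072338 = 0.022258; these sum to 0.059703.
Normalising, the posterior is P(urn A | data) = 0.023233, P(urn B | data) = 0.60396, P(urn C | data) = 0.37281.
Averaging over the posterior, P(white next | data) = (1/11)(0.023233) + (3/4)(0.60396) + (5/12)(0.37281) = 0.61042.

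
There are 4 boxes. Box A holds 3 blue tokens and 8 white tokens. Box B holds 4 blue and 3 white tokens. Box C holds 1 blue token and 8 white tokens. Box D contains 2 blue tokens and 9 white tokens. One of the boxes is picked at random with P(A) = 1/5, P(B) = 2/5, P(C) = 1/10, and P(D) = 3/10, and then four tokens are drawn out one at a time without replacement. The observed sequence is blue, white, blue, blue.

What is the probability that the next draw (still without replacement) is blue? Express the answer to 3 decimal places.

The likelihood of the observed sequence under each hypothesis: P(data | box A) = (3/11)(8/10)(2/9)(1/8) = 0.0060606; P(data | box B) = (4/7)(3/6)(3/5)(2/4) = 0.085714; P(data | box C) = (1/9)(8/8)(0/7) = 0; P(data | box D) = (2/11)(9/10)(1/9)(0/8) = 0.
Weighting by the prior gives 1/5 · 0.0060606 = 0.0012121, 2/5 · 0.085714 = 0.034286, 1/10 · 0 = 0, 3/10 · 0 = 0; summing to 0.035498.
Dividing through by the total gives posterior P(box A | data) = 0.034146, P(box B | data) = 0.96585, P(box C | data) = 0, P(box D | data) = 0.
Averaging over the posterior, P(blue next | data) = (0)(0.034146) + (1/3)(0.96585) = 0.32195.

0.322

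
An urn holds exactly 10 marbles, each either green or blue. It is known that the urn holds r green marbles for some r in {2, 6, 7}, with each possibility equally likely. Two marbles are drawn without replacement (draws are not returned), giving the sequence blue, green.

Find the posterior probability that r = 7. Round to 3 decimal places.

Compute the likelihood of the observed sequence for each case: P(data | r = 2) = (8/10)(2/9) = 8/45; P(data | r = 6) = (4/10)(6/9) = 4/15; P(data | r = 7) = (3/10)(7/9) = 7/30.
Multiplying each by its prior: 1/3 · 8/45 = 8/135, 1/3 · 4/15 = 4/45, 1/3 · 7/30 = 7/90; summing to 61/270.
So P(r = 7 | data) = (7/90) / (61/270) = 21/61.

0.344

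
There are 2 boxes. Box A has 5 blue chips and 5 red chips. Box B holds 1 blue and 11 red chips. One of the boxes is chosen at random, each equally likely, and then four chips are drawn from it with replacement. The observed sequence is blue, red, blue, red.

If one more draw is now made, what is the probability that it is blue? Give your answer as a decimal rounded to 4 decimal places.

0.4644

Compute the likelihood of the observed sequence for each case: P(data | box A) = (5/10)(5/10)(5/10)(5/10) = 0.0625; P(data | box B) = (1/12)(11/12)(1/12)(11/12) = 0.0058353.
Multiplying each by its prior: 1/2 · 0.0625 = 0.03125, 1/2 · 0.0058353 = 0.0029176; these sum to 0.034168.
Dividing through by the total gives posterior P(box A | data) = 0.91461, P(box B | data) = 0.085392.
The predictive probability is P(blue next | data) = (1/2)(0.91461) + (1/12)(0.085392) = 0.46442.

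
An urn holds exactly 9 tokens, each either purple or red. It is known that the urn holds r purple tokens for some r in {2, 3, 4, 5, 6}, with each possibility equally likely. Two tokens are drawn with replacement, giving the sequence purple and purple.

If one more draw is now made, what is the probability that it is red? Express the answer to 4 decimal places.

0.4568

Compute the likelihood of the observed sequence for each case: P(data | r = 2) = (2/9)(2/9) = 4/81; P(data | r = 3) = (3/9)(3/9) = 1/9; P(data | r = 4) = (4/9)(4/9) = 16/81; P(data | r = 5) = (5/9)(5/9) = 25/81; P(data | r = 6) = (6/9)(6/9) = 4/9.
The prior-weighted likelihoods are 1/5 · 4/81 = 4/405, 1/5 · 1/9 = 1/45, 1/5 · 16/81 = 16/405, 1/5 · 25/81 = 5/81, 1/5 · 4/9 = 4/45; with total 2/9.
The posterior is then P(r = 2 | data) = 2/45, P(r = 3 | data) = 1/10, P(r = 4 | data) = 8/45, P(r = 5 | data) = 5/18, P(r = 6 | data) = 2/5.
Averaging over the posterior, P(red next | data) = (7/9)(2/45) + (2/3)(1/10) + (5/9)(8/45) + (4/9)(5/18) + (1/3)(2/5) = 37/81.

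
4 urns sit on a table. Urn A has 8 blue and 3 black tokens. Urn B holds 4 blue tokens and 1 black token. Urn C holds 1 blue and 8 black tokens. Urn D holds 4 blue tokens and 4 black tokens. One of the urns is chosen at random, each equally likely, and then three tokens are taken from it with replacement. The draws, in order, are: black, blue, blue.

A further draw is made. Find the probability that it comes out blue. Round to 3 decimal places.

Compute the likelihood of the observed sequence for each case: P(data | urn A) = (3/11)(8/11)(8/11) = 0.14425; P(data | urn B) = (1/5)(4/5)(4/5) = 0.128; P(data | urn C) = (8/9)(1/9)(1/9) = 0.010974; P(data | urn D) = (4/8)(4/8)(4/8) = 0.125.
Weighting by the prior gives 1/4 · 0.14425 = 0.036063, 1/4 · 0.128 = 0.032, 1/4 · 0.010974 = 0.0027435, 1/4 · 0.125 = 0.03125; with total 0.10206.
Normalising, the posterior is P(urn A | data) = 0.35336, P(urn B | data) = 0.31355, P(urn C | data) = 0.026882, P(urn D | data) = 0.3062.
So P(blue next | data) = Σ P(blue next | H) P(H | data) = (8/11)(0.35336) + (4/5)(0.31355) + (1/9)(0.026882) + (1/2)(0.3062) = 0.66392.

0.664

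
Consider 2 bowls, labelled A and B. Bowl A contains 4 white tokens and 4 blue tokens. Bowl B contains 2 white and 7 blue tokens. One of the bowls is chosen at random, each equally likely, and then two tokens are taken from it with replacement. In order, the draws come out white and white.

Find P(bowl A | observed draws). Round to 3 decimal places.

0.835

For each hypothesis, P(data | H) works out to: P(data | bowl A) = (4/8)(4/8) = 1/4; P(data | bowl B) = (2/9)(2/9) = 4/81.
Multiplying each by its prior: 1/2 · 1/4 = 1/8, 1/2 · 4/81 = 2/81; these sum to 97/648.
By Bayes' rule, P(bowl A | data) = (1/8) / (97/648) = 81/97.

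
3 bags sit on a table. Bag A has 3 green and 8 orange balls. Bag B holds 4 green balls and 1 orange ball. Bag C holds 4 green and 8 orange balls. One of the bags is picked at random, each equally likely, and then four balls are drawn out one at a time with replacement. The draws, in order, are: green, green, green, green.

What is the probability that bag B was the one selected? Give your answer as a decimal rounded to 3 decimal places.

0.958

For each hypothesis, P(data | H) works out to: P(data | bag A) = (3/11)(3/11)(3/11)(3/11) = 0.0055324; P(data | bag B) = (4/5)(4/5)(4/5)(4/5) = 0.4096; P(data | bag C) = (4/12)(4/12)(4/12)(4/12) = 0.012346.
Weighting by the prior gives 1/3 · 0.0055324 = 0.0018441, 1/3 · 0.4096 = 0.13653, 1/3 · 0.012346 = 0.0041152; summing to 0.14249.
By Bayes' rule, P(bag B | data) = (0.13653) / (0.14249) = 0.95818.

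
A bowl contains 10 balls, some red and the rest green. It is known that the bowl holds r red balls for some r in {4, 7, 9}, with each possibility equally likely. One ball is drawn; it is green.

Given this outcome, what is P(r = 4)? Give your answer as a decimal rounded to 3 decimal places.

0.600

The likelihood of this draw under each hypothesis: P(data | r = 4) = (6/10) = 3/5; P(data | r = 7) = (3/10) = 3/10; P(data | r = 9) = (1/10) = 1/10.
The prior-weighted likelihoods are 1/3 · 3/5 = 1/5, 1/3 · 3/10 = 1/10, 1/3 · 1/10 = 1/30; summing to 1/3.
Hence P(r = 4 | data) = (1/5) / (1/3) = 3/5.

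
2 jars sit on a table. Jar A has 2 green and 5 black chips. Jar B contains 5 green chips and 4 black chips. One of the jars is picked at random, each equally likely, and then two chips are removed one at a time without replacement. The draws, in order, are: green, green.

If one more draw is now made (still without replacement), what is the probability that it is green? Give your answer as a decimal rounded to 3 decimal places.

0.366

Compute the likelihood of the observed sequence for each case: P(data | jar A) = (2/7)(1/6) = 1/21; P(data | jar B) = (5/9)(4/8) = 5/18.
The prior-weighted likelihoods are 1/2 · 1/21 = 1/42, 1/2 · 5/18 = 5/36; these sum to 41/252.
The posterior is then P(jar A | data) = 6/41, P(jar B | data) = 35/41.
Averaging over the posterior, P(green next | data) = (0)(6/41) + (3/7)(35/41) = 15/41.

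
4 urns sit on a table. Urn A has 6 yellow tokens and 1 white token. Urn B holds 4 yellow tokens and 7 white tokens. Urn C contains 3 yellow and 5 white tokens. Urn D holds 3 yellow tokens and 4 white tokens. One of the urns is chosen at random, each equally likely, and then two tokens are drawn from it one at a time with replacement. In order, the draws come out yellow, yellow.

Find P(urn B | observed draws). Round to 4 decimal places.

Compute the likelihood of the observed sequence for each case: P(data | urn A) = (6/7)(6/7) = 0.73469; P(data | urn B) = (4/11)(4/11) = 0.13223; P(data | urn C) = (3/8)(3/8) = 0.14062; P(data | urn D) = (3/7)(3/7) = 0.18367.
The prior-weighted likelihoods are 1/4 · 0.73469 = 0.18367, 1/4 · 0.13223 = 0.033058, 1/4 · 0.14062 = 0.035156, 1/4 · 0.18367 = 0.045918; with total 0.29781.
So P(urn B | data) = (0.033058) / (0.29781) = 0.111.

0.1110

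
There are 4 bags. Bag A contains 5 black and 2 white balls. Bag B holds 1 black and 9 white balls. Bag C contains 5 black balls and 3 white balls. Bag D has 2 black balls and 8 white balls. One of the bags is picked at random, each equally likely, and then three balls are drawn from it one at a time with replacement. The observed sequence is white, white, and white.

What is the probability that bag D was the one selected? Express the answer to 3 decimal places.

0.389

The likelihood of the observed sequence under each hypothesis: P(data | bag A) = (2/7)(2/7)(2/7) = 0.023324; P(data | bag B) = (9/10)(9/10)(9/10) = 0.729; P(data | bag C) = (3/8)(3/8)(3/8) = 0.052734; P(data | bag D) = (8/10)(8/10)(8/10) = 0.512.
Weighting by the prior gives 1/4 · 0.023324 = 0.0058309, 1/4 · 0.729 = 0.18225, 1/4 · 0.052734 = 0.013184, 1/4 · 0.512 = 0.128; these sum to 0.32926.
Hence P(bag D | data) = (0.128) / (0.32926) = 0.38875.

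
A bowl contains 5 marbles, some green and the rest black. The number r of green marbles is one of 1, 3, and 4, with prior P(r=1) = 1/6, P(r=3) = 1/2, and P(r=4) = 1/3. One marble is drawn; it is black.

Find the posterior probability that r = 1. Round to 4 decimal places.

For each hypothesis, P(data | H) works out to: P(data | r = 1) = (4/5) = 4/5; P(data | r = 3) = (2/5) = 2/5; P(data | r = 4) = (1/5) = 1/5.
Weighting by the prior gives 1/6 · 4/5 = 2/15, 1/2 · 2/5 = 1/5, 1/3 · 1/5 = 1/15; these sum to 2/5.
So P(r = 1 | data) = (2/15) / (2/5) = 1/3.

0.3333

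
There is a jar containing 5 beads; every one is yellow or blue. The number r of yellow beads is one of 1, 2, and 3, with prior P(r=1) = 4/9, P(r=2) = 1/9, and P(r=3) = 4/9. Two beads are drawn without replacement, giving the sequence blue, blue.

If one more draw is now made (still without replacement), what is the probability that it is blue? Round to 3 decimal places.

0.548

Compute the likelihood of the observed sequence for each case: P(data | r = 1) = (4/5)(3/4) = 3/5; P(data | r = 2) = (3/5)(2/4) = 3/10; P(data | r = 3) = (2/5)(1/4) = 1/10.
Weighting by the prior gives 4/9 · 3/5 = 4/15, 1/9 · 3/10 = 1/30, 4/9 · 1/10 = 2/45; these sum to 31/90.
Normalising, the posterior is P(r = 1 | data) = 24/31, P(r = 2 | data) = 3/31, P(r = 3 | data) = 4/31.
The predictive probability is P(blue next | data) = (2/3)(24/31) + (1/3)(3/31) + (0)(4/31) = 17/31.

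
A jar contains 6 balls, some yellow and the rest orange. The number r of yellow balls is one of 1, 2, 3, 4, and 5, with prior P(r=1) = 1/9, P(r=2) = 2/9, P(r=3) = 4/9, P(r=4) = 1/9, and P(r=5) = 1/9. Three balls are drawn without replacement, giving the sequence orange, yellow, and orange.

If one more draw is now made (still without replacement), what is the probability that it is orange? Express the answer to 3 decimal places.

0.514

Under each hypothesis, the probability of the observed sequence is: P(data | r = 1) = (5/6)(1/5)(4/4) = 1/6; P(data | r = 2) = (4/6)(2/5)(3/4) = 1/5; P(data | r = 3) = (3/6)(3/5)(2/4) = 3/20; P(data | r = 4) = (2/6)(4/5)(1/4) = 1/15; P(data | r = 5) = (1/6)(5/5)(0/4) = 0.
Weighting by the prior gives 1/9 · 1/6 = 1/54, 2/9 · 1/5 = 2/45, 4/9 · 3/20 = 1/15, 1/9 · 1/15 = 1/135, 1/9 · 0 = 0; summing to 37/270.
The posterior is then P(r = 1 | data) = 5/37, P(r = 2 | data) = 12/37, P(r = 3 | data) = 18/37, P(r = 4 | data) = 2/37, P(r = 5 | data) = 0.
The predictive probability is P(orange next | data) = (1)(5/37) + (2/3)(12/37) + (1/3)(18/37) + (0)(2/37) = 19/37.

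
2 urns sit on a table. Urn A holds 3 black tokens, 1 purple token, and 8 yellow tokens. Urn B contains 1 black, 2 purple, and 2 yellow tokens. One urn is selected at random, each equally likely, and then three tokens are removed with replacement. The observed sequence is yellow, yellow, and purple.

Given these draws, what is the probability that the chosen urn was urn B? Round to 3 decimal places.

Compute the likelihood of the observed sequence for each case: P(data | urn A) = (8/12)(8/12)(1/12) = 0.037037; P(data | urn B) = (2/5)(2/5)(2/5) = 0.064.
Weighting by the prior gives 1/2 · 0.037037 = 0.018519, 1/2 · 0.064 = 0.032; summing to 0.050519.
Hence P(urn B | data) = (0.032) / (0.050519) = 0.63343.

0.633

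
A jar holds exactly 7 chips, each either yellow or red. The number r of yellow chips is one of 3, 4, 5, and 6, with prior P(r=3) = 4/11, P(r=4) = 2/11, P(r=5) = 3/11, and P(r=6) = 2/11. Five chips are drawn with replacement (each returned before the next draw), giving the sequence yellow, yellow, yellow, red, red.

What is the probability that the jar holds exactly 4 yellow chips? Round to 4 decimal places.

0.2394

For each hypothesis, P(data | H) works out to: P(data | r = 3) = (3/7)(3/7)(3/7)(4/7)(4/7) = 0.025704; P(data | r = 4) = (4/7)(4/7)(4/7)(3/7)(3/7) = 0.034271; P(data | r = 5) = (5/7)(5/7)(5/7)(2/7)(2/7) = 0.02975; P(data | r = 6) = (6/7)(6/7)(6/7)(1/7)(1/7) = 0.012852.
Multiplying each by its prior: 4/11 · 0.025704 = 0.0093468, 2/11 · 0.034271 = 0.0062312, 3/11 · 0.02975 = 0.0081135, 2/11 · 0.012852 = 0.0023367; with total 0.026028.
Hence P(r = 4 | data) = (0.0062312) / (0.026028) = 0.2394.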